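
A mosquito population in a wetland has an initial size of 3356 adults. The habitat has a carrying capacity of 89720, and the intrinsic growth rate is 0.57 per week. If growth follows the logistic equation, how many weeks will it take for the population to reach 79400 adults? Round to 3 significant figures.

9.28 weeks

A = (K − N₀)/N₀ = (89720 − 3356)/3356 = 25.734.
Solve 89720/(1 + 25.734·e^(−0.57t)) = 79400: 1 + 25.734·e^(−0.57t) = 1.13, so e^(−0.57t) = 0.00505066.
−0.57·t = ln(0.00505066) = -5.2882, so t = 5.2882/0.57 = 9.2776.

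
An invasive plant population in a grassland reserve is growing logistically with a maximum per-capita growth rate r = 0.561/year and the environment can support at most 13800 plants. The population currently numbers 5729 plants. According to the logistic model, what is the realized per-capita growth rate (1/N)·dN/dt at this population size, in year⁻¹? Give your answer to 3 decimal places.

0.328 per year

(1/N)·dN/dt = r(1 − N/K) = 0.561 × (1 − 5729/13800).
= 0.561 × 0.58486 = 0.3281.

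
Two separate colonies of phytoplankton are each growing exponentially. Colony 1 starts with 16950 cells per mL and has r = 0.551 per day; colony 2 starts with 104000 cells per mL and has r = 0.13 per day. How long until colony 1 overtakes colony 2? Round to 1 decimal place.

4.3 days

Set 16950·e^(0.551t) = 104000·e^(0.13t).
e^((0.551 − 0.13)t) = 104000/16950 → e^(0.421·t) = 6.1357.
0.421·t = ln(6.1357) = 1.8141, so t = 1.8141/0.421 = 4.3091.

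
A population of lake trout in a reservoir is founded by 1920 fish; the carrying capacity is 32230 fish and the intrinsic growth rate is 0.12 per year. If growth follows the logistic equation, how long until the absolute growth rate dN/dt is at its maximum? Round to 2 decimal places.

Logistic growth is fastest at N = K/2 = 16115.
A = (K − N₀)/N₀ = 15.786. Set K/(1 + A·e^(−rt)) = K/2 → A·e^(−rt) = 1.
e^(−0.12t) = 1/15.786 = 0.0633454, so t = ln(15.786)/0.12 = 2.7592/0.12 = 22.993.

22.99 years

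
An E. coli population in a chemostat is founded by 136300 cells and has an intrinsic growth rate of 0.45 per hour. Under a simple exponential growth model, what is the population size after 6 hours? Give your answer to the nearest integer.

2028107 cells

N(t) = N₀·e^(rt) = 136300 × e^(0.45×6) = 136300 × e^2.7.
e^2.7 ≈ 14.88, so N ≈ 136300 × 14.88 = 2.028107×10^6.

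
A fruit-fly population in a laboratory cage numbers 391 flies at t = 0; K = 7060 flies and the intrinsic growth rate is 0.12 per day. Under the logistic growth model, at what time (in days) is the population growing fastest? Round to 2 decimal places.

Logistic growth is fastest at N = K/2 = 3530.
A = (K − N₀)/N₀ = 17.056. Set K/(1 + A·e^(−rt)) = K/2 → A·e^(−rt) = 1.
e^(−0.12t) = 1/17.056 = 0.0586295, so t = ln(17.056)/0.12 = 2.8365/0.12 = 23.638.

23.64 days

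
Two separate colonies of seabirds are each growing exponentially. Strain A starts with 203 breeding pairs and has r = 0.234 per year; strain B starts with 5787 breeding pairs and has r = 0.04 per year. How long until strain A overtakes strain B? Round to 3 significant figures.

17.3 years

Set 203·e^(0.234t) = 5787·e^(0.04t).
e^((0.234 − 0.04)t) = 5787/203 → e^(0.194·t) = 28.507.
0.194·t = ln(28.507) = 3.3502, so t = 3.3502/0.194 = 17.269.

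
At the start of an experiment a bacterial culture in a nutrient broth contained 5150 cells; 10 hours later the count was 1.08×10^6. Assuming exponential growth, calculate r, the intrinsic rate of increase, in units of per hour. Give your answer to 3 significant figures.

0.535 per hour

From N(t) = N₀·e^(rt): e^(r·10) = 1.08×10^6/5150 = 209.71.
r·10 = ln(209.71) = 5.3457, so r = 5.3457/10 = 0.53457.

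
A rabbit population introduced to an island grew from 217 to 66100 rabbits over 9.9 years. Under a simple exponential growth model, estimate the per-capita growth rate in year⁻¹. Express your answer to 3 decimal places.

From N(t) = N₀·e^(rt): e^(r·9.9) = 66100/217 = 304.61.
r·9.9 = ln(304.61) = 5.719, so r = 5.719/9.9 = 0.57768.

0.578 per year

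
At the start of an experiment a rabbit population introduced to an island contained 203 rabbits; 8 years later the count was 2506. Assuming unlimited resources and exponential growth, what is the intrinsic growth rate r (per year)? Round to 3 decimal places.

0.314 per year

From N(t) = N₀·e^(rt): e^(r·8) = 2506/203 = 12.345.
r·8 = ln(12.345) = 2.5132, so r = 2.5132/8 = 0.31415.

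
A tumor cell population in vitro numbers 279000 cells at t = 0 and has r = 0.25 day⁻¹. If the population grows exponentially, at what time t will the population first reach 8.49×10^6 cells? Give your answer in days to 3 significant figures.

Set N₀·e^(rt) = 8.49×10^6: e^(0.25·t) = 8.49×10^6/279000 = 30.43.
0.25·t = ln(30.43) = 3.4154, so t = 3.4154/0.25 = 13.662.

13.7 days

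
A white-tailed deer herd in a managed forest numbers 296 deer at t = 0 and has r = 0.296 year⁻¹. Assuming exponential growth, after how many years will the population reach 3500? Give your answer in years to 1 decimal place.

Set N₀·e^(rt) = 3500: e^(0.296·t) = 3500/296 = 11.824.
0.296·t = ln(11.824) = 2.4702, so t = 2.4702/0.296 = 8.3451.

8.3 years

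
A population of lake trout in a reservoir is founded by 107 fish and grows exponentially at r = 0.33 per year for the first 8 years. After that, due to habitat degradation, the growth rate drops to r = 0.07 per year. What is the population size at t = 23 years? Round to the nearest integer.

4285 fish

Phase 1: N(8) = 107·e^(0.33×8) = 107·e^2.64 = 1499.41.
Phase 2 runs for 23 − 8 = 15 years at r = 0.07.
N(23) = 1499.41·e^(0.07×15) = 1499.41·e^1.05 = 4284.8.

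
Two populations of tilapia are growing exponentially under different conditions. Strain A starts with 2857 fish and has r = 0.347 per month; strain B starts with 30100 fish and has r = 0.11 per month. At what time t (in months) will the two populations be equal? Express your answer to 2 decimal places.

Set 2857·e^(0.347t) = 30100·e^(0.11t).
e^((0.347 − 0.11)t) = 30100/2857 → e^(0.237·t) = 10.536.
0.237·t = ln(10.536) = 2.3548, so t = 2.3548/0.237 = 9.9357.

9.94 months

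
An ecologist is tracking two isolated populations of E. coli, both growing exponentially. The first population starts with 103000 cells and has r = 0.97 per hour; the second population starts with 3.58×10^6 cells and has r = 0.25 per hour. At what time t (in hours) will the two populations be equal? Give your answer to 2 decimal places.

Set 103000·e^(0.97t) = 3.58×10^6·e^(0.25t).
e^((0.97 − 0.25)t) = 3.58×10^6/103000 → e^(0.72·t) = 34.757.
0.72·t = ln(34.757) = 3.5484, so t = 3.5484/0.72 = 4.9283.

4.93 hours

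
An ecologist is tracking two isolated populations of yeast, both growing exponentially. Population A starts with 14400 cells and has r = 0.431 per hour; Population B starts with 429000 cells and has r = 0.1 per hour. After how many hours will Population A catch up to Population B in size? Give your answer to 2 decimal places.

Set 14400·e^(0.431t) = 429000·e^(0.1t).
e^((0.431 − 0.1)t) = 429000/14400 → e^(0.331·t) = 29.792.
0.331·t = ln(29.792) = 3.3942, so t = 3.3942/0.331 = 10.254.

10.25 hours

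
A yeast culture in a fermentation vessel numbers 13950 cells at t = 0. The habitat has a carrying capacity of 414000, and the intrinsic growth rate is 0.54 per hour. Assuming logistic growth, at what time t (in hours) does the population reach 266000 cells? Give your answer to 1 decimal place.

A = (K − N₀)/N₀ = (414000 − 13950)/13950 = 28.677.
Solve 414000/(1 + 28.677·e^(−0.54t)) = 266000: 1 + 28.677·e^(−0.54t) = 1.5564, so e^(−0.54t) = 0.0194017.
−0.54·t = ln(0.0194017) = -3.9424, so t = 3.9424/0.54 = 7.3007.

7.3 hours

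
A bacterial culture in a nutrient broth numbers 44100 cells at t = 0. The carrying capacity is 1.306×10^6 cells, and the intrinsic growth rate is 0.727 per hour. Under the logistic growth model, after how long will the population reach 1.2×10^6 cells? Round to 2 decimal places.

7.95 hours

A = (K − N₀)/N₀ = (1.306×10^6 − 44100)/44100 = 28.615.
Solve 1.306×10^6/(1 + 28.615·e^(−0.727t)) = 1.2×10^6: 1 + 28.615·e^(−0.727t) = 1.0883, so e^(−0.727t) = 0.00308701.
−0.727·t = ln(0.00308701) = -5.7806, so t = 5.7806/0.727 = 7.9512.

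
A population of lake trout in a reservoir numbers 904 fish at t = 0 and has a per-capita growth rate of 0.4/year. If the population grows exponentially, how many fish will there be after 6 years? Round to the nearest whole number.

N(t) = N₀·e^(rt) = 904 × e^(0.4×6) = 904 × e^2.4.
e^2.4 ≈ 11.023, so N ≈ 904 × 11.023 = 9964.95.

9965 fish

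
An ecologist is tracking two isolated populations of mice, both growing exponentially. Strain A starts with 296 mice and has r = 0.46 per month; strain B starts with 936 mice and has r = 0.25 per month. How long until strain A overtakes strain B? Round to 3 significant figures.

Set 296·e^(0.46t) = 936·e^(0.25t).
e^((0.46 − 0.25)t) = 936/296 → e^(0.21·t) = 3.1622.
0.21·t = ln(3.1622) = 1.1513, so t = 1.1513/0.21 = 5.4822.

5.48 months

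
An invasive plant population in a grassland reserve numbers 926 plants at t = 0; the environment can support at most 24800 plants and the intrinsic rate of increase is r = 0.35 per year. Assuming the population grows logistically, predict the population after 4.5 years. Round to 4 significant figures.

3913 plants

A = (K − N₀)/N₀ = (24800 − 926)/926 = 25.782.
N(t) = K/(1 + A·e^(−rt)) = 24800/(1 + 25.782×e^(−0.35×4.5)).
e^(−1.575) = 0.20701; denominator = 1 + 25.782×0.20701 = 6.337.
N = 24800/6.337 = 3913.5.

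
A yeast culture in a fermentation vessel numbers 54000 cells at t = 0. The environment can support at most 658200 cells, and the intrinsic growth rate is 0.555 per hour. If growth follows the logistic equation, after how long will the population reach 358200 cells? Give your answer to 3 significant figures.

4.67 hours

A = (K − N₀)/N₀ = (658200 − 54000)/54000 = 11.189.
Solve 658200/(1 + 11.189·e^(−0.555t)) = 358200: 1 + 11.189·e^(−0.555t) = 1.8375, so e^(−0.555t) = 0.0748529.
−0.555·t = ln(0.0748529) = -2.5922, so t = 2.5922/0.555 = 4.6707.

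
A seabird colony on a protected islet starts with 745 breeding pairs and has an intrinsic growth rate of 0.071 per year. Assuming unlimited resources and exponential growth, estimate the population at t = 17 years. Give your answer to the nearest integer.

N(t) = N₀·e^(rt) = 745 × e^(0.071×17) = 745 × e^1.207.
e^1.207 ≈ 3.3434, so N ≈ 745 × 3.3434 = 2490.86.

2491 breeding pairs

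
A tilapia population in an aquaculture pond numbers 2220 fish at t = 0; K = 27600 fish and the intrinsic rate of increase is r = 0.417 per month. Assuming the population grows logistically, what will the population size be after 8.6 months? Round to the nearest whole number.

20961 fish

A = (K − N₀)/N₀ = (27600 − 2220)/2220 = 11.432.
N(t) = K/(1 + A·e^(−rt)) = 27600/(1 + 11.432×e^(−0.417×8.6)).
e^(−3.586) = 0.027703; denominator = 1 + 11.432×0.027703 = 1.3167.
N = 27600/1.3167 = 20961.2.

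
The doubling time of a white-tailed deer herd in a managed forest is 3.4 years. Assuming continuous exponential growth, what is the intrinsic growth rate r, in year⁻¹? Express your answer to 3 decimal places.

r = ln(2)/t_d = 0.6931/3.4 = 0.20387.

0.204 per year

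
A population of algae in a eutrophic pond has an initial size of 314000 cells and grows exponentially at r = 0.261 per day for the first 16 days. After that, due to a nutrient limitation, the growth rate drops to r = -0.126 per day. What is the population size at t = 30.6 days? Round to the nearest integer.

3247994 cells

Phase 1: N(16) = 314000·e^(0.261×16) = 314000·e^4.176 = 2.044294×10^7.
Phase 2 runs for 30.6 − 16 = 14.6 days at r = -0.126.
N(30.6) = 2.044294×10^7·e^(-0.126×14.6) = 2.044294×10^7·e^-1.84 = 3.247994×10^6.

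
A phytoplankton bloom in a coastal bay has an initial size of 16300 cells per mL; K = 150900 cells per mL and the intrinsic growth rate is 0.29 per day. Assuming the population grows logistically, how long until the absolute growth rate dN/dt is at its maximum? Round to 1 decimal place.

Logistic growth is fastest at N = K/2 = 75450.
A = (K − N₀)/N₀ = 8.2577. Set K/(1 + A·e^(−rt)) = K/2 → A·e^(−rt) = 1.
e^(−0.29t) = 1/8.2577 = 0.1211, so t = ln(8.2577)/0.29 = 2.1111/0.29 = 7.2798.

7.3 days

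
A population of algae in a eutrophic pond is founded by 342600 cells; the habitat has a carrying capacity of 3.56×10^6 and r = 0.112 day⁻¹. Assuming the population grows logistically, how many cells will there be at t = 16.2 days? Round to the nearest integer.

1407032 cells

A = (K − N₀)/N₀ = (3.56×10^6 − 342600)/342600 = 9.3911.
N(t) = K/(1 + A·e^(−rt)) = 3.56×10^6/(1 + 9.3911×e^(−0.112×16.2)).
e^(−1.814) = 0.16294; denominator = 1 + 9.3911×0.16294 = 2.5301.
N = 3.56×10^6/2.5301 = 1.407032×10^6.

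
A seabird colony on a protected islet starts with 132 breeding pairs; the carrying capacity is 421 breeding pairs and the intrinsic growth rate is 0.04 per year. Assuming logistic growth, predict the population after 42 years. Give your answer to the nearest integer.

A = (K − N₀)/N₀ = (421 − 132)/132 = 2.1894.
N(t) = K/(1 + A·e^(−rt)) = 421/(1 + 2.1894×e^(−0.04×42)).
e^(−1.68) = 0.18637; denominator = 1 + 2.1894×0.18637 = 1.408.
N = 421/1.408 = 298.996.

299 breeding pairs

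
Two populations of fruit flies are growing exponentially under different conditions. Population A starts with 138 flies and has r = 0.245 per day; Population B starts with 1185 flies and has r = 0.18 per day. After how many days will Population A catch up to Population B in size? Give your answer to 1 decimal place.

Set 138·e^(0.245t) = 1185·e^(0.18t).
e^((0.245 − 0.18)t) = 1185/138 → e^(0.065·t) = 8.587.
0.065·t = ln(8.587) = 2.1502, so t = 2.1502/0.065 = 33.081.

33.1 days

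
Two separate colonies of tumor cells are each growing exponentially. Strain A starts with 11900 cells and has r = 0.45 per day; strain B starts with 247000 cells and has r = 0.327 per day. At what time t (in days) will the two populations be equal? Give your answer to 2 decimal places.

24.66 days

Set 11900·e^(0.45t) = 247000·e^(0.327t).
e^((0.45 − 0.327)t) = 247000/11900 → e^(0.123·t) = 20.756.
0.123·t = ln(20.756) = 3.0328, so t = 3.0328/0.123 = 24.657.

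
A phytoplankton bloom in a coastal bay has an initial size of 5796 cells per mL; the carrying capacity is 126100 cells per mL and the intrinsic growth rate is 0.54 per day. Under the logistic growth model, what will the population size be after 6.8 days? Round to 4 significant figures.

82540 cells per mL

A = (K − N₀)/N₀ = (126100 − 5796)/5796 = 20.756.
N(t) = K/(1 + A·e^(−rt)) = 126100/(1 + 20.756×e^(−0.54×6.8)).
e^(−3.672) = 0.025426; denominator = 1 + 20.756×0.025426 = 1.5277.
N = 126100/1.5277 = 82540.1.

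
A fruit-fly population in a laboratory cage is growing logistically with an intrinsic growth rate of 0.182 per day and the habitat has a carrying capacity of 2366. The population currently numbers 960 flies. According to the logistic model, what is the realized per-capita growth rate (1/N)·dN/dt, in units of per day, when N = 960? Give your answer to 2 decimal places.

(1/N)·dN/dt = r(1 − N/K) = 0.182 × (1 − 960/2366).
= 0.182 × 0.59425 = 0.10815.

0.11 per day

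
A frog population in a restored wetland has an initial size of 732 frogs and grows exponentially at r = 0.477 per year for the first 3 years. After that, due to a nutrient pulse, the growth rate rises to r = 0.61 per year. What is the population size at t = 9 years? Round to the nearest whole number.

118988 frogs

Phase 1: N(3) = 732·e^(0.477×3) = 732·e^1.431 = 3061.87.
Phase 2 runs for 9 − 3 = 6 years at r = 0.61.
N(9) = 3061.87·e^(0.61×6) = 3061.87·e^3.66 = 118988.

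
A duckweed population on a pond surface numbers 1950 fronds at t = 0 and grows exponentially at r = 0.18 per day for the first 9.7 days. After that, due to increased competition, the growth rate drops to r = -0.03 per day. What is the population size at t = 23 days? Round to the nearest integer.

7499 fronds

Phase 1: N(9.7) = 1950·e^(0.18×9.7) = 1950·e^1.746 = 11176.7.
Phase 2 runs for 23 − 9.7 = 13.3 days at r = -0.03.
N(23) = 11176.7·e^(-0.03×13.3) = 11176.7·e^-0.399 = 7499.45.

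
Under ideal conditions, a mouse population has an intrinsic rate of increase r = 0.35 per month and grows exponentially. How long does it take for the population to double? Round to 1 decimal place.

Doubling time t_d = ln(2)/r = 0.6931/0.35 = 1.9804.

2.0 months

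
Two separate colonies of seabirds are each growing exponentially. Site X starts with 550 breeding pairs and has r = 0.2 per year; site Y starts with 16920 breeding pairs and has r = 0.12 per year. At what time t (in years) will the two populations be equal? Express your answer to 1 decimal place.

Set 550·e^(0.2t) = 16920·e^(0.12t).
e^((0.2 − 0.12)t) = 16920/550 → e^(0.08·t) = 30.764.
0.08·t = ln(30.764) = 3.4263, so t = 3.4263/0.08 = 42.829.

42.8 years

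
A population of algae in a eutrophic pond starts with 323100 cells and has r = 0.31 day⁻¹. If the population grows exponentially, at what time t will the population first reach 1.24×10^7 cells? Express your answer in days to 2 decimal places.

11.77 days

Set N₀·e^(rt) = 1.24×10^7: e^(0.31·t) = 1.24×10^7/323100 = 38.378.
0.31·t = ln(38.378) = 3.6475, so t = 3.6475/0.31 = 11.766.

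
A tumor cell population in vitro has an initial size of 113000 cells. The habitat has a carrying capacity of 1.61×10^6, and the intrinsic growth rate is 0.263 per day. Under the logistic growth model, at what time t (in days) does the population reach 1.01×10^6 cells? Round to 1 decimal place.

A = (K − N₀)/N₀ = (1.61×10^6 − 113000)/113000 = 13.248.
Solve 1.61×10^6/(1 + 13.248·e^(−0.263t)) = 1.01×10^6: 1 + 13.248·e^(−0.263t) = 1.5941, so e^(−0.263t) = 0.0448422.
−0.263·t = ln(0.0448422) = -3.1046, so t = 3.1046/0.263 = 11.805.

11.8 days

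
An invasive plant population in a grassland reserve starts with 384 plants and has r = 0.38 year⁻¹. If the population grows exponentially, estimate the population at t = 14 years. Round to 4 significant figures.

78480 plants

N(t) = N₀·e^(rt) = 384 × e^(0.38×14) = 384 × e^5.32.
e^5.32 ≈ 204.38, so N ≈ 384 × 204.38 = 78483.4.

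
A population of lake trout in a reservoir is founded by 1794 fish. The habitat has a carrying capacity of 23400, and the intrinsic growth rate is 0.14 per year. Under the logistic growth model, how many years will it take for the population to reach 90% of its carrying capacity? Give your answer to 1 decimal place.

33.5 years

A = (K − N₀)/N₀ = (23400 − 1794)/1794 = 12.043.
Solve 23400/(1 + 12.043·e^(−0.14t)) = 21060: 1 + 12.043·e^(−0.14t) = 1.1111, so e^(−0.14t) = 0.00922583.
−0.14·t = ln(0.00922583) = -4.6857, so t = 4.6857/0.14 = 33.47.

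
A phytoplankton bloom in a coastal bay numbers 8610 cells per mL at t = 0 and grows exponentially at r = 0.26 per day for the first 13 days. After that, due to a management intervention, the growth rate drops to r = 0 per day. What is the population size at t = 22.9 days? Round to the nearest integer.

252882 cells per mL

Phase 1: N(13) = 8610·e^(0.26×13) = 8610·e^3.38 = 252882.
Phase 2 runs for 22.9 − 13 = 9.9 days at r = 0.
N(22.9) = 252882·e^(0×9.9) = 252882·e^0 = 252882.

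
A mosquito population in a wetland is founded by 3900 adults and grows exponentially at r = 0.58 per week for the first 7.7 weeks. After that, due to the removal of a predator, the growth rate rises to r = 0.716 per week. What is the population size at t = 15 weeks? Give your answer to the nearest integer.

Phase 1: N(7.7) = 3900·e^(0.58×7.7) = 3900·e^4.466 = 339331.
Phase 2 runs for 15 − 7.7 = 7.3 weeks at r = 0.716.
N(15) = 339331·e^(0.716×7.3) = 339331·e^5.227 = 6.318212×10^7.

63182115 adults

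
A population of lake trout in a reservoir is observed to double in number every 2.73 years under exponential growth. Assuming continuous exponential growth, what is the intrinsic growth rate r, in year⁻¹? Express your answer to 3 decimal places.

0.254 per year

r = ln(2)/t_d = 0.6931/2.73 = 0.2539.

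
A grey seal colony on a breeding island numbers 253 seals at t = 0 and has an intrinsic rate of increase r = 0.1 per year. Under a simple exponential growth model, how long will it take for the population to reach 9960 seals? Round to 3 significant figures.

Set N₀·e^(rt) = 9960: e^(0.1·t) = 9960/253 = 39.368.
0.1·t = ln(39.368) = 3.6729, so t = 3.6729/0.1 = 36.729.

36.7 years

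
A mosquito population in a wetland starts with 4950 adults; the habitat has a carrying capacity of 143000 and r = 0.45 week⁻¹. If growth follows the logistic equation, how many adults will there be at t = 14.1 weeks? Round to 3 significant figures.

136000 adults

A = (K − N₀)/N₀ = (143000 − 4950)/4950 = 27.889.
N(t) = K/(1 + A·e^(−rt)) = 143000/(1 + 27.889×e^(−0.45×14.1)).
e^(−6.345) = 0.0017555; denominator = 1 + 27.889×0.0017555 = 1.049.
N = 143000/1.049 = 136326.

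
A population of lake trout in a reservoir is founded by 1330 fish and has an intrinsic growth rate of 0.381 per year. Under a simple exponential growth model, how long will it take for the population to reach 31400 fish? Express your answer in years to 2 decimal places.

Set N₀·e^(rt) = 31400: e^(0.381·t) = 31400/1330 = 23.609.
0.381·t = ln(23.609) = 3.1616, so t = 3.1616/0.381 = 8.2982.

8.30 years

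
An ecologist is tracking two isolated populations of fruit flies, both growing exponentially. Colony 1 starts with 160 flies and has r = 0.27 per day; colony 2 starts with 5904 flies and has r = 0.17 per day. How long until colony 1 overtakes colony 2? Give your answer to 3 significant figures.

36.1 days

Set 160·e^(0.27t) = 5904·e^(0.17t).
e^((0.27 − 0.17)t) = 5904/160 → e^(0.1·t) = 36.9.
0.1·t = ln(36.9) = 3.6082, so t = 3.6082/0.1 = 36.082.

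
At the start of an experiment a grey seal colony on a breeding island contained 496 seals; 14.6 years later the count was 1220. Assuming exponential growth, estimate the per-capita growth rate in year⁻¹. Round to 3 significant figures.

From N(t) = N₀·e^(rt): e^(r·14.6) = 1220/496 = 2.4597.
r·14.6 = ln(2.4597) = 0.90003, so r = 0.90003/14.6 = 0.061646.

0.0616 per year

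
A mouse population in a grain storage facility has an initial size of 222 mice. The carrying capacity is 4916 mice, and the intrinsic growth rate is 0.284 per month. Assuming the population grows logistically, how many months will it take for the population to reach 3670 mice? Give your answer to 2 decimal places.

14.55 months

A = (K − N₀)/N₀ = (4916 − 222)/222 = 21.144.
Solve 4916/(1 + 21.144·e^(−0.284t)) = 3670: 1 + 21.144·e^(−0.284t) = 1.3395, so e^(−0.284t) = 0.0160569.
−0.284·t = ln(0.0160569) = -4.1316, so t = 4.1316/0.284 = 14.548.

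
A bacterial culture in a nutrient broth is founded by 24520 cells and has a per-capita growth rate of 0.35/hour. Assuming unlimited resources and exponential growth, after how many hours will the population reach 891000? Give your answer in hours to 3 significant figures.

Set N₀·e^(rt) = 891000: e^(0.35·t) = 891000/24520 = 36.338.
0.35·t = ln(36.338) = 3.5929, so t = 3.5929/0.35 = 10.265.

10.3 hours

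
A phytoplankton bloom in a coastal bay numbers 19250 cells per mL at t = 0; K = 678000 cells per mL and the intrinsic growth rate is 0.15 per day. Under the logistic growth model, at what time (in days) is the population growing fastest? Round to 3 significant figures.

Logistic growth is fastest at N = K/2 = 339000.
A = (K − N₀)/N₀ = 34.221. Set K/(1 + A·e^(−rt)) = K/2 → A·e^(−rt) = 1.
e^(−0.15t) = 1/34.221 = 0.029222, so t = ln(34.221)/0.15 = 3.5328/0.15 = 23.552.

23.6 days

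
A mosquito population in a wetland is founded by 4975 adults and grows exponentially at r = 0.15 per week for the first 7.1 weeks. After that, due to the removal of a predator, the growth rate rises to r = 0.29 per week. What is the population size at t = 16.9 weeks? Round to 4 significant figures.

Phase 1: N(7.1) = 4975·e^(0.15×7.1) = 4975·e^1.065 = 14431.7.
Phase 2 runs for 16.9 − 7.1 = 9.8 weeks at r = 0.29.
N(16.9) = 14431.7·e^(0.29×9.8) = 14431.7·e^2.842 = 247504.

247500 adults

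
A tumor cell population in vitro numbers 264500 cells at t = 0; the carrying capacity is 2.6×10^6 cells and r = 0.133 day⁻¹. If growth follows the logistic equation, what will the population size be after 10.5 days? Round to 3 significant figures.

A = (K − N₀)/N₀ = (2.6×10^6 − 264500)/264500 = 8.8299.
N(t) = K/(1 + A·e^(−rt)) = 2.6×10^6/(1 + 8.8299×e^(−0.133×10.5)).
e^(−1.397) = 0.24746; denominator = 1 + 8.8299×0.24746 = 3.1851.
N = 2.6×10^6/3.1851 = 816313.

816000 cells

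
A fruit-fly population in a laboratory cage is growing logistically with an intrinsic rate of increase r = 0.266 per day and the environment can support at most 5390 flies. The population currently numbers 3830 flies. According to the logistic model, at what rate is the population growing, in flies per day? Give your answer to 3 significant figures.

dN/dt = rN(1 − N/K) = 0.266 × 3830 × (1 − 3830/5390).
1 − 3830/5390 = 0.28942; dN/dt = 0.266 × 3830 × 0.28942 = 294.86.

295 flies per day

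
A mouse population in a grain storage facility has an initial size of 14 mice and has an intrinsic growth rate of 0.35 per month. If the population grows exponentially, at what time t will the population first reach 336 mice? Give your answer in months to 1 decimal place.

9.1 months

Set N₀·e^(rt) = 336: e^(0.35·t) = 336/14 = 24.
0.35·t = ln(24) = 3.1781, so t = 3.1781/0.35 = 9.0802.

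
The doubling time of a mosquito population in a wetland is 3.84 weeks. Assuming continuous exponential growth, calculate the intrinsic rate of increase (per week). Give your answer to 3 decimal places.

r = ln(2)/t_d = 0.6931/3.84 = 0.18051.

0.181 per week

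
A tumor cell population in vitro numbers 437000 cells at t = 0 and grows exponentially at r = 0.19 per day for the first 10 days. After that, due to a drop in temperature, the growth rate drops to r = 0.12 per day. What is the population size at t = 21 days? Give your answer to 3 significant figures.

Phase 1: N(10) = 437000·e^(0.19×10) = 437000·e^1.9 = 2.921736×10^6.
Phase 2 runs for 21 − 10 = 11 days at r = 0.12.
N(21) = 2.921736×10^6·e^(0.12×11) = 2.921736×10^6·e^1.32 = 1.093729×10^7.

10900000 cells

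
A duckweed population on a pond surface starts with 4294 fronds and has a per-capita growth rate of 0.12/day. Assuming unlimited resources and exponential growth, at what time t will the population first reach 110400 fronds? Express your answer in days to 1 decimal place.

27.1 days

Set N₀·e^(rt) = 110400: e^(0.12·t) = 110400/4294 = 25.71.
0.12·t = ln(25.71) = 3.2469, so t = 3.2469/0.12 = 27.057.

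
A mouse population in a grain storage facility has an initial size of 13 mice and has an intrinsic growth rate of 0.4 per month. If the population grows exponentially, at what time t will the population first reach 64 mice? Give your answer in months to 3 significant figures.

3.98 months

Set N₀·e^(rt) = 64: e^(0.4·t) = 64/13 = 4.9231.
0.4·t = ln(4.9231) = 1.5939, so t = 1.5939/0.4 = 3.9848.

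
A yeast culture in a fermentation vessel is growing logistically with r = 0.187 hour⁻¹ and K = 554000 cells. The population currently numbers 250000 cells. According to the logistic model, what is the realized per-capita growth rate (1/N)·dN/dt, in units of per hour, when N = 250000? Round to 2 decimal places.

(1/N)·dN/dt = r(1 − N/K) = 0.187 × (1 − 250000/554000).
= 0.187 × 0.54874 = 0.10261.

0.10 per hour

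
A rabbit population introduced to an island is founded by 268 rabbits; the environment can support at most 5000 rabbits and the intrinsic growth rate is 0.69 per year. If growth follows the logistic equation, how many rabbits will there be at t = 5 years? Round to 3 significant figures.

3200 rabbits

A = (K − N₀)/N₀ = (5000 − 268)/268 = 17.657.
N(t) = K/(1 + A·e^(−rt)) = 5000/(1 + 17.657×e^(−0.69×5)).
e^(−3.45) = 0.031746; denominator = 1 + 17.657×0.031746 = 1.5605.
N = 5000/1.5605 = 3204.05.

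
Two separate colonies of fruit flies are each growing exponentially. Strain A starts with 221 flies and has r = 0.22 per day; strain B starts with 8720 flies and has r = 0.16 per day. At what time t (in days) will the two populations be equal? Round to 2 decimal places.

61.25 days

Set 221·e^(0.22t) = 8720·e^(0.16t).
e^((0.22 − 0.16)t) = 8720/221 → e^(0.06·t) = 39.457.
0.06·t = ln(39.457) = 3.6752, so t = 3.6752/0.06 = 61.254.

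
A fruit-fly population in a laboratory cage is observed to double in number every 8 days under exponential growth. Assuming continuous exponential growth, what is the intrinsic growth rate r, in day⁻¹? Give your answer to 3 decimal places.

r = ln(2)/t_d = 0.6931/8 = 0.086643.

0.087 per day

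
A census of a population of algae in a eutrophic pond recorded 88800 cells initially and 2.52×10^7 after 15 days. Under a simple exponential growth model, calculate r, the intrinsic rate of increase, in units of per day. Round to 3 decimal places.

From N(t) = N₀·e^(rt): e^(r·15) = 2.52×10^7/88800 = 283.78.
r·15 = ln(283.78) = 5.6482, so r = 5.6482/15 = 0.37655.

0.377 per day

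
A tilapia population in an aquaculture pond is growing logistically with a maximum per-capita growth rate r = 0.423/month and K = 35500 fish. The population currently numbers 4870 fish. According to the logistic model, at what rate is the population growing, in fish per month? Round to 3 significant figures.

1780 fish per month

dN/dt = rN(1 − N/K) = 0.423 × 4870 × (1 − 4870/35500).
1 − 4870/35500 = 0.86282; dN/dt = 0.423 × 4870 × 0.86282 = 1777.4.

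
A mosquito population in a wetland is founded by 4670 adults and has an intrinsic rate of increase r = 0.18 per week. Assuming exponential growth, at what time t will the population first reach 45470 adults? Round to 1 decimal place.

Set N₀·e^(rt) = 45470: e^(0.18·t) = 45470/4670 = 9.7366.
0.18·t = ln(9.7366) = 2.2759, so t = 2.2759/0.18 = 12.644.

12.6 weeks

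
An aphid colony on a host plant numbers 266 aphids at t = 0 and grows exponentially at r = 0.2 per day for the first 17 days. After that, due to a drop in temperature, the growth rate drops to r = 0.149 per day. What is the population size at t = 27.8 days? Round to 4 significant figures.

39840 aphids

Phase 1: N(17) = 266·e^(0.2×17) = 266·e^3.4 = 7970.45.
Phase 2 runs for 27.8 − 17 = 10.8 days at r = 0.149.
N(27.8) = 7970.45·e^(0.149×10.8) = 7970.45·e^1.609 = 39842.8.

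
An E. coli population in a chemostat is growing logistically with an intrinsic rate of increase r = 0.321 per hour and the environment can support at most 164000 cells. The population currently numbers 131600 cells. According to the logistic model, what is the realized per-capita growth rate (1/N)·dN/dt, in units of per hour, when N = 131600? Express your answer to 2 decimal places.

(1/N)·dN/dt = r(1 − N/K) = 0.321 × (1 − 131600/164000).
= 0.321 × 0.19756 = 0.063417.

0.06 per hour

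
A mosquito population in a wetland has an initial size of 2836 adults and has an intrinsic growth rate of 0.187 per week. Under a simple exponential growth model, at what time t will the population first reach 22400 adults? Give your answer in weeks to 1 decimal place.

Set N₀·e^(rt) = 22400: e^(0.187·t) = 22400/2836 = 7.8984.
0.187·t = ln(7.8984) = 2.0667, so t = 2.0667/0.187 = 11.052.

11.1 weeks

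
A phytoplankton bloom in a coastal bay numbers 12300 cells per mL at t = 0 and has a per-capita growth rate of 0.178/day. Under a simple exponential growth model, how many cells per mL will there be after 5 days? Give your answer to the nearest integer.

29952 cells per mL

N(t) = N₀·e^(rt) = 12300 × e^(0.178×5) = 12300 × e^0.89.
e^0.89 ≈ 2.4351, so N ≈ 12300 × 2.4351 = 29952.1.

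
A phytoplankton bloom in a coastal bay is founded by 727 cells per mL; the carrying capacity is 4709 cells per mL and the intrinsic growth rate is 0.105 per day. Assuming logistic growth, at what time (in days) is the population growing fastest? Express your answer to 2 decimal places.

Logistic growth is fastest at N = K/2 = 2354.5.
A = (K − N₀)/N₀ = 5.4773. Set K/(1 + A·e^(−rt)) = K/2 → A·e^(−rt) = 1.
e^(−0.105t) = 1/5.4773 = 0.182572, so t = ln(5.4773)/0.105 = 1.7006/0.105 = 16.196.

16.20 days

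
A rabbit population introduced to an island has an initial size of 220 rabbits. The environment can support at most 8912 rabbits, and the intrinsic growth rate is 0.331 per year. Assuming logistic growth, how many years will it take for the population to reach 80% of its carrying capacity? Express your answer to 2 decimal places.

A = (K − N₀)/N₀ = (8912 − 220)/220 = 39.509.
Solve 8912/(1 + 39.509·e^(−0.331t)) = 7129.6: 1 + 39.509·e^(−0.331t) = 1.25, so e^(−0.331t) = 0.00632766.
−0.331·t = ln(0.00632766) = -5.0628, so t = 5.0628/0.331 = 15.296.

15.30 years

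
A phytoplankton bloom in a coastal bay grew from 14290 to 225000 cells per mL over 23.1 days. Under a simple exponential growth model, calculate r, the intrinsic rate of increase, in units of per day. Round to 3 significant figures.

0.119 per day

From N(t) = N₀·e^(rt): e^(r·23.1) = 225000/14290 = 15.745.
r·23.1 = ln(15.745) = 2.7565, so r = 2.7565/23.1 = 0.11933.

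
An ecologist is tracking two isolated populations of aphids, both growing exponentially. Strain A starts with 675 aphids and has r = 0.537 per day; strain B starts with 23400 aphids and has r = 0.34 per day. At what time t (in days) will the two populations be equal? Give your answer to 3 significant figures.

18.0 days

Set 675·e^(0.537t) = 23400·e^(0.34t).
e^((0.537 − 0.34)t) = 23400/675 → e^(0.197·t) = 34.667.
0.197·t = ln(34.667) = 3.5458, so t = 3.5458/0.197 = 17.999.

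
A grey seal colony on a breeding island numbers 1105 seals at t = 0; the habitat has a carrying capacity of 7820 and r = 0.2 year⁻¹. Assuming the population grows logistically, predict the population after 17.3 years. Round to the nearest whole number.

6566 seals

A = (K − N₀)/N₀ = (7820 − 1105)/1105 = 6.0769.
N(t) = K/(1 + A·e^(−rt)) = 7820/(1 + 6.0769×e^(−0.2×17.3)).
e^(−3.46) = 0.03143; denominator = 1 + 6.0769×0.03143 = 1.191.
N = 7820/1.191 = 6565.93.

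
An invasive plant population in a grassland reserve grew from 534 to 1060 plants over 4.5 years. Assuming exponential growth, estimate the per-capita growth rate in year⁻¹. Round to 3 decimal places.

0.152 per year

From N(t) = N₀·e^(rt): e^(r·4.5) = 1060/534 = 1.985.
r·4.5 = ln(1.985) = 0.68563, so r = 0.68563/4.5 = 0.15236.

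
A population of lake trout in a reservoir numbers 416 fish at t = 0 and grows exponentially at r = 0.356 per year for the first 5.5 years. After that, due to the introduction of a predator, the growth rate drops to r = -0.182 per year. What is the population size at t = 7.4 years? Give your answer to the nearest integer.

Phase 1: N(5.5) = 416·e^(0.356×5.5) = 416·e^1.958 = 2947.42.
Phase 2 runs for 7.4 − 5.5 = 1.9 years at r = -0.182.
N(7.4) = 2947.42·e^(-0.182×1.9) = 2947.42·e^-0.3458 = 2085.75.

2086 fish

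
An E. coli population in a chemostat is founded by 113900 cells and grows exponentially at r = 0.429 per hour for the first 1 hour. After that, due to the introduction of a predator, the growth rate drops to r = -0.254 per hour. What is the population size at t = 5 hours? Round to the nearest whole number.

Phase 1: N(1) = 113900·e^(0.429×1) = 113900·e^0.429 = 174919.
Phase 2 runs for 5 − 1 = 4 hours at r = -0.254.
N(5) = 174919·e^(-0.254×4) = 174919·e^-1.016 = 63327.6.

63328 cells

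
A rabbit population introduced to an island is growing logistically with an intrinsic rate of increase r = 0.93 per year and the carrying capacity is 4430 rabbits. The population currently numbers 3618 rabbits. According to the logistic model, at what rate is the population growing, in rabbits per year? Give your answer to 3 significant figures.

617 rabbits per year

dN/dt = rN(1 − N/K) = 0.93 × 3618 × (1 − 3618/4430).
1 − 3618/4430 = 0.1833; dN/dt = 0.93 × 3618 × 0.1833 = 616.74.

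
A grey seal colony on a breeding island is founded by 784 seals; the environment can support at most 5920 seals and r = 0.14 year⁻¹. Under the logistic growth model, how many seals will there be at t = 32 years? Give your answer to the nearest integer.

5511 seals

A = (K − N₀)/N₀ = (5920 − 784)/784 = 6.551.
N(t) = K/(1 + A·e^(−rt)) = 5920/(1 + 6.551×e^(−0.14×32)).
e^(−4.48) = 0.011333; denominator = 1 + 6.551×0.011333 = 1.0742.
N = 5920/1.0742 = 5510.84.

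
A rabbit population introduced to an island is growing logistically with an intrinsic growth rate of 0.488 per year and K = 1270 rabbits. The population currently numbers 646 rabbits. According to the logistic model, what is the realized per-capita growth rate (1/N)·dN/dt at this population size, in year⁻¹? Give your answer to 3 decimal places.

0.240 per year

(1/N)·dN/dt = r(1 − N/K) = 0.488 × (1 − 646/1270).
= 0.488 × 0.49134 = 0.23977.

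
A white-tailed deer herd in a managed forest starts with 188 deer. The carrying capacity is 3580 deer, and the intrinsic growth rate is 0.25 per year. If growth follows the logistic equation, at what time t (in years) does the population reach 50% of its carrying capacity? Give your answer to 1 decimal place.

A = (K − N₀)/N₀ = (3580 − 188)/188 = 18.043.
Solve 3580/(1 + 18.043·e^(−0.25t)) = 1790: 1 + 18.043·e^(−0.25t) = 2, so e^(−0.25t) = 0.0554245.
−0.25·t = ln(0.0554245) = -2.8927, so t = 2.8927/0.25 = 11.571.

11.6 years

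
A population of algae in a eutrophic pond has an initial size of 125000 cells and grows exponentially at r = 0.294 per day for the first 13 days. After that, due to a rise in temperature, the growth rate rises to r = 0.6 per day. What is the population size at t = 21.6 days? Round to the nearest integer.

Phase 1: N(13) = 125000·e^(0.294×13) = 125000·e^3.822 = 5.711939×10^6.
Phase 2 runs for 21.6 − 13 = 8.6 days at r = 0.6.
N(21.6) = 5.711939×10^6·e^(0.6×8.6) = 5.711939×10^6·e^5.16 = 9.948167×10^8.

994816659 cells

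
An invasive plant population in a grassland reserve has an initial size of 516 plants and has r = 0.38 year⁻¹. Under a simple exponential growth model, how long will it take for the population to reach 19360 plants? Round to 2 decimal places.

Set N₀·e^(rt) = 19360: e^(0.38·t) = 19360/516 = 37.519.
0.38·t = ln(37.519) = 3.6249, so t = 3.6249/0.38 = 9.5391.

9.54 years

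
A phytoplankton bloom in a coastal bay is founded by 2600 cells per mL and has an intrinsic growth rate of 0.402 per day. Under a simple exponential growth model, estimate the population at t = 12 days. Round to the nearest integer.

N(t) = N₀·e^(rt) = 2600 × e^(0.402×12) = 2600 × e^4.824.
e^4.824 ≈ 124.46, so N ≈ 2600 × 124.46 = 323601.

323601 cells per mL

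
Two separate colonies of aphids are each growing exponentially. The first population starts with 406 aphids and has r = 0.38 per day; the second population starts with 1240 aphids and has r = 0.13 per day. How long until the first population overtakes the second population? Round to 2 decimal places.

Set 406·e^(0.38t) = 1240·e^(0.13t).
e^((0.38 − 0.13)t) = 1240/406 → e^(0.25·t) = 3.0542.
0.25·t = ln(3.0542) = 1.1165, so t = 1.1165/0.25 = 4.4661.

4.47 days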